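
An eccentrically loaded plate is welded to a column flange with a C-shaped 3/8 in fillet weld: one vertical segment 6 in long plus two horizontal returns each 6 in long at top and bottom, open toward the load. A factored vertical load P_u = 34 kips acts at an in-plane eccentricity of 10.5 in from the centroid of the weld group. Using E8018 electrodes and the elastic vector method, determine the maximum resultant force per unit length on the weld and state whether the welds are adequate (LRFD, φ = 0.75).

f_max ≈ 10.6 kip/in; NOT adequate

E80XX → F_EXX = 80 ksi.
Total weld length L_w = 18 in. Treat welds as unit-width lines.
Centroid: x̄ = 2×6×3 / 18 = 2 in from the vertical weld.
Polar moment about centroid: J = I_x + I_y = [6³/12 + 2×6×3²] + [6×2² + 2(6³/12 + 6×1²)] = 198 in³.
Direct shear f_v = P/L_w = 34 / 18 = 1.889 kip/in (vertical).
Torsion M = P·e = 34 × 10.5 = 357 kip·in.
Critical point at (x, y) = (4, 3) from centroid. f_tx = M·y/J = 5.409 kip/in; f_ty = M·x/J = 7.212 kip/in.
Resultant f_max = √[f_tx² + (f_v + f_ty)²] = √[5.409² + (1.889 + 7.212)²] = 10.59 kip/in.
Capacity per unit length: φr_n = 0.75 × 0.6 × 80 × (0.707 × 0.375) = 9.544 kip/in.
10.59 > 9.544 → NOT adequate.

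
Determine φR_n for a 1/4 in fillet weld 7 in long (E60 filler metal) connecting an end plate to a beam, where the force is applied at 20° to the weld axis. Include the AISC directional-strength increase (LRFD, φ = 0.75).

φR_n ≈ 36.7 kips

E60XX → F_EXX = 60 ksi.
t_e = 0.707 × 0.25 = 0.1767 in; A_we = 0.1767 × 7 = 1.237 in².
Directional factor: 1.0 + 0.5 sin^1.5(20°) = 1.1.
F_nw = 0.6 × 60 × 1.1 = 39.6 ksi.
φR_n = 0.75 × 39.6 × 1.237 = 36.75 kips.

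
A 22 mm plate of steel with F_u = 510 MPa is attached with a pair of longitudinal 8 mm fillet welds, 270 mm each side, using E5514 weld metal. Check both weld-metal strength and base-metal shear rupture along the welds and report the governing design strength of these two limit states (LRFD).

E55XX → F_EXX = 550 MPa.
t_e = 0.707 × 8 = 5.656 mm; L = 540 mm.
Weld metal: φR_n = 0.75 × 0.6 × 550 × 5.656 × 540 × 10⁻³ = 755.9 kN.
Base metal (shear rupture): φR_n = 0.75 × 0.6 × 510 × 22 × 540 × 10⁻³ = 2726 kN.
Governing: weld metal.

φR_n ≈ 756 kN (weld metal governs)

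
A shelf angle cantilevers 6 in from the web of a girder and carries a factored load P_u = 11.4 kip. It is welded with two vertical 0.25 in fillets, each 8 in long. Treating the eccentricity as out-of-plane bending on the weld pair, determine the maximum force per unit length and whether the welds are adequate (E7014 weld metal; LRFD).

E70XX → F_EXX = 70 ksi.
L_w = 2 × 8 = 16 in; section modulus (unit throat) S = 2 × L²/6 = 21.33 in².
Direct shear f_v = P/L_w = 11.4/16 = 0.7125 kip/in.
Moment M = P × e = 11.4 × 6 = 68.4 kip·in; bending f_b = M/S = 3.206 kip/in.
f_max = √(f_v² + f_b²) = √(0.7125² + 3.206²) = 3.284 kip/in.
φr_n = 0.75 × 0.6 × 70 × (0.707 × 0.25) = 5.568 kip/in → adequate.

f_max ≈ 3.28 kip/in; adequate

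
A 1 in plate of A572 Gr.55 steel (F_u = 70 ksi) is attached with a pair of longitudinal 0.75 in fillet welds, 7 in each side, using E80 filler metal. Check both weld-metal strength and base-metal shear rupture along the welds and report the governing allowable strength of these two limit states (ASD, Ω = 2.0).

E80XX → F_EXX = 80 ksi.
t_e = 0.707 × 0.75 = 0.5302 in; L = 14 in.
Weld metal: R_n/Ω = (1/2.0) × 0.6 × 80 × 0.5302 × 14 = 178.2 kip.
Base metal (shear rupture): R_n/Ω = (1/2.0) × 0.6 × 70 × 1 × 14 = 294 kip.
Governing: weld metal.

R_n/Ω ≈ 178 kip (weld metal governs)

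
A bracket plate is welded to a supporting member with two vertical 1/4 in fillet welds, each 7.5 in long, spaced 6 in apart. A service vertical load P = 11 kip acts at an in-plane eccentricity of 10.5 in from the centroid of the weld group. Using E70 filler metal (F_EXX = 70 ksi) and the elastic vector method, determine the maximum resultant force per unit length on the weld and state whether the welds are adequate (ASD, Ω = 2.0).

f_max ≈ 3.21 kip/in; adequate

Total weld length L_w = 15 in. Treat welds as unit-width lines.
Polar moment about centroid: J = 2[d³/12 + d(b/2)²] = 2[7.5³/12 + 7.5×3²] = 205.3 in³.
Direct shear f_v = P/L_w = 11 / 15 = 0.7333 kip/in (vertical).
Torsion M = P·e = 11 × 10.5 = 115.5 kip·in.
Critical point at (x, y) = (3, 3.75) from centroid. f_tx = M·y/J = 2.11 kip/in; f_ty = M·x/J = 1.688 kip/in.
Resultant f_max = √[f_tx² + (f_v + f_ty)²] = √[2.11² + (0.7333 + 1.688)²] = 3.211 kip/in.
Capacity per unit length: r_n/Ω = (1/2.0) × 0.6 × 70 × (0.707 × 0.25) = 3.712 kip/in.
3.211 ≤ 3.712 → adequate.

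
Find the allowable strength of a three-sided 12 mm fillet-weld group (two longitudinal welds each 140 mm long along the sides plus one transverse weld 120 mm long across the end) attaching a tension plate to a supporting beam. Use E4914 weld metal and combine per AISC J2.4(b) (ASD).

E49XX → F_EXX = 490 MPa.
t_e = 0.707 × 12 = 8.484 mm.
R_nwl = 0.6 × 490 × 8.484 × 280 × 10⁻³ = 698.4 kN (longitudinal, 2 welds).
R_nwt = 0.6 × 490 × 8.484 × 120 × 10⁻³ = 299.3 kN (transverse, base value).
(i) R_nwl + R_nwt = 997.7 kN; (ii) 0.85 R_nwl + 1.5 R_nwt = 1043 kN.
R_n = max = 1043 kN [governs: (ii)]; R_n/Ω = 521.3 kN.

R_n/Ω ≈ 521 kN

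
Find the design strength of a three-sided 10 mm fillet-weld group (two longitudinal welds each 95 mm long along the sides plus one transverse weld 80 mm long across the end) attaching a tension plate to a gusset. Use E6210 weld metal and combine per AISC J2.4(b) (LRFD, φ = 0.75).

φR_n ≈ 555 kN

E62XX → F_EXX = 620 MPa.
t_e = 0.707 × 10 = 7.07 mm.
R_nwl = 0.6 × 620 × 7.07 × 190 × 10⁻³ = 499.7 kN (longitudinal, 2 welds).
R_nwt = 0.6 × 620 × 7.07 × 80 × 10⁻³ = 210.4 kN (transverse, base value).
(i) R_nwl + R_nwt = 710.1 kN; (ii) 0.85 R_nwl + 1.5 R_nwt = 740.4 kN.
R_n = max = 740.4 kN [governs: (ii)]; φR_n = 555.3 kN.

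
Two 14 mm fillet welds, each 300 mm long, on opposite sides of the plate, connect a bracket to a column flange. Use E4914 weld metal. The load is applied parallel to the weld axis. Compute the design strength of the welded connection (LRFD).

E49XX → F_EXX = 490 MPa.
Effective throat t_e = 0.707 × 14 = 9.898 mm.
Total length L = 600 mm; A_we = 9.898 × 600 = 5939 mm².
F_nw = 0.6 F_EXX = 0.6 × 490 = 294 MPa.
φR_n = 0.75 × 294 × 5939 × 10⁻³ = 1310 kN.

φR_n ≈ 1310 kN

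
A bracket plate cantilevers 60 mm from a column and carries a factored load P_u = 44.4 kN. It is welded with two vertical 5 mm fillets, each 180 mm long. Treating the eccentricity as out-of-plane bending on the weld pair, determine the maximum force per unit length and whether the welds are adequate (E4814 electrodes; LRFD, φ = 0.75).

f_max ≈ 276 N/mm; adequate

E48XX → F_EXX = 480 MPa.
L_w = 2 × 180 = 360 mm; section modulus (unit throat) S = 2 × L²/6 = 10800 mm².
Direct shear f_v = P/L_w = 44.4×10³/360 = 123.3 N/mm.
Moment M = P × e = 44.4×10³ × 60 = 2664000 N·mm; bending f_b = M/S = 246.7 N/mm.
f_max = √(f_v² + f_b²) = √(123.3² + 246.7²) = 275.8 N/mm.
φr_n = 0.75 × 0.6 × 480 × (0.707 × 5) = 763.6 N/mm → adequate.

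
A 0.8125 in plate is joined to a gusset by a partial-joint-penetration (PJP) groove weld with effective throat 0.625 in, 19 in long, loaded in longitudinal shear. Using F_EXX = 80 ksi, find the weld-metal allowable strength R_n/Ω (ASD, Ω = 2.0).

Effective throat (given) t_e = 0.625 in.
A_we = 0.625 × 19 = 11.88 in².
F_nw = 0.6 F_EXX = 48 ksi.
R_n/Ω = (48 × 11.88) / 2.0 = 285 kip.

R_n/Ω ≈ 285 kip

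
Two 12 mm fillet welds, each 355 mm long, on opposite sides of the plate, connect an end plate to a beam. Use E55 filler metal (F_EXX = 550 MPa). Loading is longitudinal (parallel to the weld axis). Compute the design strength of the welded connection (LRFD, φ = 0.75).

Effective throat t_e = 0.707 × 12 = 8.484 mm.
Total length L = 710 mm; A_we = 8.484 × 710 = 6024 mm².
F_nw = 0.6 F_EXX = 0.6 × 550 = 330 MPa.
φR_n = 0.75 × 330 × 6024 × 10⁻³ = 1491 kN.

φR_n ≈ 1490 kN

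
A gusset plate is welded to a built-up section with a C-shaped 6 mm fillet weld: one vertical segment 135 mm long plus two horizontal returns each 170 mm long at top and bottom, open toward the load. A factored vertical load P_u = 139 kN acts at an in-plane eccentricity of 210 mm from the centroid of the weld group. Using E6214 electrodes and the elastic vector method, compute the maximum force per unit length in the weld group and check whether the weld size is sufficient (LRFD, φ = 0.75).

f_max ≈ 1400 N/mm; NOT adequate

E62XX → F_EXX = 620 MPa.
Total weld length L_w = 475 mm. Treat welds as unit-width lines.
Centroid: x̄ = 2×170×85 / 475 = 60.84 mm from the vertical weld.
Polar moment about centroid: J = I_x + I_y = [135³/12 + 2×170×67.5²] + [135×60.84² + 2(170³/12 + 170×24.16²)] = 3271000 mm³.
Direct shear f_v = P/L_w = 139×10³ / 475 = 292.6 N/mm (vertical).
Torsion M = P·e = 139×10³ × 210 = 29190000 N·mm.
Critical point at (x, y) = (109.2, 67.5) from centroid. f_tx = M·y/J = 602.3 N/mm; f_ty = M·x/J = 974.1 N/mm.
Resultant f_max = √[f_tx² + (f_v + f_ty)²] = √[602.3² + (292.6 + 974.1)²] = 1403 N/mm.
Capacity per unit length: φr_n = 0.75 × 0.6 × 620 × (0.707 × 6) = 1184 N/mm.
1403 > 1184 → NOT adequate.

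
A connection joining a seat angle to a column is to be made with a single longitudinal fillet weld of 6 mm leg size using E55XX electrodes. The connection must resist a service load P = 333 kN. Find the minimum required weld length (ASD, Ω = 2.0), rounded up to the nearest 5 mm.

L = 480 mm

E55XX → F_EXX = 550 MPa.
Throat t_e = 0.707 × 6 = 4.242 mm.
r_n/Ω = (0.6 × 550 × 4.242) / 2.0 = 699.9 N/mm = 0.6999 kN/mm.
L_req = P / (r_n/Ω) = 333 / 0.6999 = 475.8 mm total.
Round up → use L = 480 mm.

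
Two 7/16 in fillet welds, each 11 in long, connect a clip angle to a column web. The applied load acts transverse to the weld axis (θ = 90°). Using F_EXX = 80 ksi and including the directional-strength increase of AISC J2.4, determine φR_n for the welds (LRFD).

φR_n ≈ 367 kips

t_e = 0.707 × 0.4375 = 0.3093 in; A_we = 0.3093 × 22 = 6.805 in².
Directional factor: 1.0 + 0.5 sin^1.5(90°) = 1.5.
F_nw = 0.6 × 80 × 1.5 = 72 ksi.
φR_n = 0.75 × 72 × 6.805 = 367.5 kips.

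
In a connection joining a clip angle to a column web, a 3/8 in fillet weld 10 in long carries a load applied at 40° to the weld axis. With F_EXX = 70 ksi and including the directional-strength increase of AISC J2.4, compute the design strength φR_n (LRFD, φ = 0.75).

φR_n ≈ 105 kip

t_e = 0.707 × 0.375 = 0.2651 in; A_we = 0.2651 × 10 = 2.651 in².
Directional factor: 1.0 + 0.5 sin^1.5(40°) = 1.258.
F_nw = 0.6 × 70 × 1.258 = 52.82 ksi.
φR_n = 0.75 × 52.82 × 2.651 = 105 kip.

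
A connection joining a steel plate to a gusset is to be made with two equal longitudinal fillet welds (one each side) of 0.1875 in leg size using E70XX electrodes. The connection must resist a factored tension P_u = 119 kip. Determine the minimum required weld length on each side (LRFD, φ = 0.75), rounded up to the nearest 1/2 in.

L = 14.5 in on each side

E70XX → F_EXX = 70 ksi.
Throat t_e = 0.707 × 0.1875 = 0.1326 in.
φr_n = 0.75 × 0.6 × 70 × 0.1326 = 4.176 kip/in.
L_req = P_u / φr_n = 119 / 4.176 = 28.5 in total.
Per side: 28.5 / 2 = 14.25 in.
Round up → use L = 14.5 in on each side.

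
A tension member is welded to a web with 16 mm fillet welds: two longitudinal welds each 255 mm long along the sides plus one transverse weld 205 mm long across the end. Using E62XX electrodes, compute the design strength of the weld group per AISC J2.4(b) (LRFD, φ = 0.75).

E62XX → F_EXX = 620 MPa.
t_e = 0.707 × 16 = 11.31 mm.
R_nwl = 0.6 × 620 × 11.31 × 510 × 10⁻³ = 2146 kN (longitudinal, 2 welds).
R_nwt = 0.6 × 620 × 11.31 × 205 × 10⁻³ = 862.7 kN (transverse, base value).
(i) R_nwl + R_nwt = 3009 kN; (ii) 0.85 R_nwl + 1.5 R_nwt = 3118 kN.
R_n = max = 3118 kN [governs: (ii)]; φR_n = 2339 kN.

φR_n ≈ 2340 kN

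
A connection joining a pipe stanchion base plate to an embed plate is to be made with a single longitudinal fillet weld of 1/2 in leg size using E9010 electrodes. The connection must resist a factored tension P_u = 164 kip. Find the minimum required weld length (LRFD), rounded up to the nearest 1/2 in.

E90XX → F_EXX = 90 ksi.
Throat t_e = 0.707 × 0.5 = 0.3535 in.
φr_n = 0.75 × 0.6 × 90 × 0.3535 = 14.32 kip/in.
L_req = P_u / φr_n = 164 / 14.32 = 11.46 in total.
Round up → use L = 11.5 in.

L = 11.5 in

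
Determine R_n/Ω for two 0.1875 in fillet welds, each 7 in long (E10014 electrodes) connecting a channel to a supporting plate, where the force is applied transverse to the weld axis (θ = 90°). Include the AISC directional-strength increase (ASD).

E100XX → F_EXX = 100 ksi.
t_e = 0.707 × 0.1875 = 0.1326 in; A_we = 0.1326 × 14 = 1.856 in².
Directional factor: 1.0 + 0.5 sin^1.5(90°) = 1.5.
F_nw = 0.6 × 100 × 1.5 = 90 ksi.
R_n/Ω = (90 × 1.856) / 2.0 = 83.51 kip.

R_n/Ω ≈ 83.5 kip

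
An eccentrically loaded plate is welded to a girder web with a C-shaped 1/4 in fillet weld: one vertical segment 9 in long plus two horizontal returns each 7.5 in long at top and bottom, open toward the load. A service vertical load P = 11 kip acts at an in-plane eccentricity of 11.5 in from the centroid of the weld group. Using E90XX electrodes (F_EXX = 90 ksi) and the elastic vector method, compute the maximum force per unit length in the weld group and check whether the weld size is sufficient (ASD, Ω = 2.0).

Total weld length L_w = 24 in. Treat welds as unit-width lines.
Centroid: x̄ = 2×7.5×3.75 / 24 = 2.344 in from the vertical weld.
Polar moment about centroid: J = I_x + I_y = [9³/12 + 2×7.5×4.5²] + [9×2.344² + 2(7.5³/12 + 7.5×1.406²)] = 513.9 in³.
Direct shear f_v = P/L_w = 11 / 24 = 0.4583 kip/in (vertical).
Torsion M = P·e = 11 × 11.5 = 126.5 kip·in.
Critical point at (x, y) = (5.156, 4.5) from centroid. f_tx = M·y/J = 1.108 kip/in; f_ty = M·x/J = 1.269 kip/in.
Resultant f_max = √[f_tx² + (f_v + f_ty)²] = √[1.108² + (0.4583 + 1.269)²] = 2.052 kip/in.
Capacity per unit length: r_n/Ω = (1/2.0) × 0.6 × 90 × (0.707 × 0.25) = 4.772 kip/in.
2.052 ≤ 4.772 → adequate.

f_max ≈ 2.05 kip/in; adequate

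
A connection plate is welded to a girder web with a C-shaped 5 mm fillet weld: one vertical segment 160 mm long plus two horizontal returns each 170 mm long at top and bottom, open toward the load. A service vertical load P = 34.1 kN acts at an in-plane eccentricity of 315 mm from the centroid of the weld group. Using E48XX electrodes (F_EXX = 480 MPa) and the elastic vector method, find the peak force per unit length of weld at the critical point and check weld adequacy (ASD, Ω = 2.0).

f_max ≈ 416 N/mm; adequate

Total weld length L_w = 500 mm. Treat welds as unit-width lines.
Centroid: x̄ = 2×170×85 / 500 = 57.8 mm from the vertical weld.
Polar moment about centroid: J = I_x + I_y = [160³/12 + 2×170×80²] + [160×57.8² + 2(170³/12 + 170×27.2²)] = 4122000 mm³.
Direct shear f_v = P/L_w = 34.1×10³ / 500 = 68.2 N/mm (vertical).
Torsion M = P·e = 34.1×10³ × 315 = 10742000 N·mm.
Critical point at (x, y) = (112.2, 80) from centroid. f_tx = M·y/J = 208.5 N/mm; f_ty = M·x/J = 292.4 N/mm.
Resultant f_max = √[f_tx² + (f_v + f_ty)²] = √[208.5² + (68.2 + 292.4)²] = 416.5 N/mm.
Capacity per unit length: r_n/Ω = (1/2.0) × 0.6 × 480 × (0.707 × 5) = 509 N/mm.
416.5 ≤ 509 → adequate.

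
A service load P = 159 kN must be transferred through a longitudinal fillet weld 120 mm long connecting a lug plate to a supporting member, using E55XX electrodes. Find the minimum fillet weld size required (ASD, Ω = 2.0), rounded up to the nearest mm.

w = 12 mm

E55XX → F_EXX = 550 MPa.
Total weld length L = 120 mm.
Required throat t_e = P × Ω / (0.6 F_EXX × L) = 159 × 2.0 / (0.6 × 550 × 120 × 10⁻³) = 8.03 mm.
Required leg w = t_e / 0.707 = 11.36 mm → use 12 mm.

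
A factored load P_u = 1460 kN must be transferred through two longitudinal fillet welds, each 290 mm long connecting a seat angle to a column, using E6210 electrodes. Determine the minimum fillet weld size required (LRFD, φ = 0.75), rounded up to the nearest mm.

E62XX → F_EXX = 620 MPa.
Total weld length L = 580 mm.
Required throat t_e = P_u / (φ × 0.6 F_EXX × L) = 1460 / (0.75 × 0.6 × 620 × 580 × 10⁻³) = 9.022 mm.
Required leg w = t_e / 0.707 = 12.76 mm → use 13 mm.

w = 13 mm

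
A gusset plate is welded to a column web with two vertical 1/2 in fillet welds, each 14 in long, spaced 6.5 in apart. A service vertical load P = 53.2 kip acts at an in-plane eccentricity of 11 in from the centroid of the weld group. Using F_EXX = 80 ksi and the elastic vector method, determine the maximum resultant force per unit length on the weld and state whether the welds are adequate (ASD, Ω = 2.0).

Total weld length L_w = 28 in. Treat welds as unit-width lines.
Polar moment about centroid: J = 2[d³/12 + d(b/2)²] = 2[14³/12 + 14×3.25²] = 753.1 in³.
Direct shear f_v = P/L_w = 53.2 / 28 = 1.9 kip/in (vertical).
Torsion M = P·e = 53.2 × 11 = 585.2 kip·in.
Critical point at (x, y) = (3.25, 7) from centroid. f_tx = M·y/J = 5.44 kip/in; f_ty = M·x/J = 2.525 kip/in.
Resultant f_max = √[f_tx² + (f_v + f_ty)²] = √[5.44² + (1.9 + 2.525)²] = 7.012 kip/in.
Capacity per unit length: r_n/Ω = (1/2.0) × 0.6 × 80 × (0.707 × 0.5) = 8.484 kip/in.
7.012 ≤ 8.484 → adequate.

f_max ≈ 7.01 kip/in; adequate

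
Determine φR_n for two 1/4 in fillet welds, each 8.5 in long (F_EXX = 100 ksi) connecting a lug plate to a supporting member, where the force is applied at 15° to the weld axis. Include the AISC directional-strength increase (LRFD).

t_e = 0.707 × 0.25 = 0.1767 in; A_we = 0.1767 × 17 = 3.005 in².
Directional factor: 1.0 + 0.5 sin^1.5(15°) = 1.066.
F_nw = 0.6 × 100 × 1.066 = 63.95 ksi.
φR_n = 0.75 × 63.95 × 3.005 = 144.1 kip.

φR_n ≈ 144 kip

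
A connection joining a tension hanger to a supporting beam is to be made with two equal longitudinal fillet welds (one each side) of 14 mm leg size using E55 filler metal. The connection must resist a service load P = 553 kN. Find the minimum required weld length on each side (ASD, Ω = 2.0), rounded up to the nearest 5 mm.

L = 170 mm on each side

E55XX → F_EXX = 550 MPa.
Throat t_e = 0.707 × 14 = 9.898 mm.
r_n/Ω = (0.6 × 550 × 9.898) / 2.0 = 1633 N/mm = 1.633 kN/mm.
L_req = P / (r_n/Ω) = 553 / 1.633 = 338.6 mm total.
Per side: 338.6 / 2 = 169.3 mm.
Round up → use L = 170 mm on each side.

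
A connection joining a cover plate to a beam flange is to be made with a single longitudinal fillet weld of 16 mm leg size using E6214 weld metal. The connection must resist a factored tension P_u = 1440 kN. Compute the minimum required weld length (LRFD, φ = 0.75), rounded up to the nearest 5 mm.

L = 460 mm

E62XX → F_EXX = 620 MPa.
Throat t_e = 0.707 × 16 = 11.31 mm.
φr_n = 0.75 × 0.6 × 620 × 11.31 × 10⁻³ = 3.156 kN/mm.
L_req = P_u / φr_n = 1440 / 3.156 = 456.3 mm total.
Round up → use L = 460 mm.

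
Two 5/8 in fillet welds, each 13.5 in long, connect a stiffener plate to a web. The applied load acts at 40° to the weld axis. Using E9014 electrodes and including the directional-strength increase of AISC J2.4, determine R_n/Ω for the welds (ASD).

E90XX → F_EXX = 90 ksi.
t_e = 0.707 × 0.625 = 0.4419 in; A_we = 0.4419 × 27 = 11.93 in².
Directional factor: 1.0 + 0.5 sin^1.5(40°) = 1.258.
F_nw = 0.6 × 90 × 1.258 = 67.91 ksi.
R_n/Ω = (67.91 × 11.93) / 2.0 = 405.1 kip.

R_n/Ω ≈ 405 kip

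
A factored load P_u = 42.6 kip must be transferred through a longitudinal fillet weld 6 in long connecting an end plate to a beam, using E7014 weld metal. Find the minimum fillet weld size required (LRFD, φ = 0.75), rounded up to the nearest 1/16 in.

w = 3/8 in

E70XX → F_EXX = 70 ksi.
Total weld length L = 6 in.
Required throat t_e = P_u / (φ × 0.6 F_EXX × L) = 42.6 / (0.75 × 0.6 × 70 × 6) = 0.2254 in.
Required leg w = t_e / 0.707 = 0.3188 in → use 3/8 in.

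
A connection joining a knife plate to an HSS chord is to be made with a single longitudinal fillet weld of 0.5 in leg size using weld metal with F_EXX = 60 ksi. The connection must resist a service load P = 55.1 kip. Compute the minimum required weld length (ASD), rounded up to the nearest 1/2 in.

Throat t_e = 0.707 × 0.5 = 0.3535 in.
r_n/Ω = (0.6 × 60 × 0.3535) / 2.0 = 6.363 kip/in.
L_req = P / (r_n/Ω) = 55.1 / 6.363 = 8.659 in total.
Round up → use L = 9 in.

L = 9 in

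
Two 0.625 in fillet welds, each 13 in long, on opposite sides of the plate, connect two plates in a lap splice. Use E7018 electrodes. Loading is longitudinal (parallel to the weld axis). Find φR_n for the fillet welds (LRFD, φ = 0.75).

φR_n ≈ 362 kips

E70XX → F_EXX = 70 ksi.
Effective throat t_e = 0.707 × 0.625 = 0.4419 in.
Total length L = 26 in; A_we = 0.4419 × 26 = 11.49 in².
F_nw = 0.6 F_EXX = 0.6 × 70 = 42 ksi.
φR_n = 0.75 × 42 × 11.49 = 361.9 kips.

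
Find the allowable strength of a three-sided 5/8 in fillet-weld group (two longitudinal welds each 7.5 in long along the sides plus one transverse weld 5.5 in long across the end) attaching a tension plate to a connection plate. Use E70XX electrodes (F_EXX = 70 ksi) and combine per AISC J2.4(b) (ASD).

t_e = 0.707 × 0.625 = 0.4419 in.
R_nwl = 0.6 × 70 × 0.4419 × 15 = 278.4 kip (longitudinal, 2 welds).
R_nwt = 0.6 × 70 × 0.4419 × 5.5 = 102.1 kip (transverse, base value).
(i) R_nwl + R_nwt = 380.5 kip; (ii) 0.85 R_nwl + 1.5 R_nwt = 389.7 kip.
R_n = max = 389.7 kip [governs: (ii)]; R_n/Ω = 194.9 kip.

R_n/Ω ≈ 195 kip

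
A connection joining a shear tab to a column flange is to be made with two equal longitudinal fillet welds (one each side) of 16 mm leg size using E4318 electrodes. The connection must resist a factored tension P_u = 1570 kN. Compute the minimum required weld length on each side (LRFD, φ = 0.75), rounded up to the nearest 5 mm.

E43XX → F_EXX = 430 MPa.
Throat t_e = 0.707 × 16 = 11.31 mm.
φr_n = 0.75 × 0.6 × 430 × 11.31 × 10⁻³ = 2.189 kN/mm.
L_req = P_u / φr_n = 1570 / 2.189 = 717.3 mm total.
Per side: 717.3 / 2 = 358.6 mm.
Round up → use L = 360 mm on each side.

L = 360 mm on each side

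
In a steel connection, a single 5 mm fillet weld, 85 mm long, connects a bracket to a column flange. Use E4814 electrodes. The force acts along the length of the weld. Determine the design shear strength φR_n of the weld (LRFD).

E48XX → F_EXX = 480 MPa.
Effective throat t_e = 0.707 × 5 = 3.535 mm.
Total length L = 85 mm; A_we = 3.535 × 85 = 300.5 mm².
F_nw = 0.6 F_EXX = 0.6 × 480 = 288 MPa.
φR_n = 0.75 × 288 × 300.5 × 10⁻³ = 64.9 kN.

φR_n ≈ 64.9 kN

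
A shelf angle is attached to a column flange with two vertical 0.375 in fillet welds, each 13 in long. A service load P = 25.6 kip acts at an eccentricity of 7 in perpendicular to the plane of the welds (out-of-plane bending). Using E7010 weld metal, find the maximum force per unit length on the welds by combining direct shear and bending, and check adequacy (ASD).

f_max ≈ 3.33 kip/in; adequate

E70XX → F_EXX = 70 ksi.
L_w = 2 × 13 = 26 in; section modulus (unit throat) S = 2 × L²/6 = 56.33 in².
Direct shear f_v = P/L_w = 25.6/26 = 0.9846 kip/in.
Moment M = P × e = 25.6 × 7 = 179.2 kip·in; bending f_b = M/S = 3.181 kip/in.
f_max = √(f_v² + f_b²) = √(0.9846² + 3.181²) = 3.33 kip/in.
r_n/Ω = (1/2.0) × 0.6 × 70 × (0.707 × 0.375) = 5.568 kip/in → adequate.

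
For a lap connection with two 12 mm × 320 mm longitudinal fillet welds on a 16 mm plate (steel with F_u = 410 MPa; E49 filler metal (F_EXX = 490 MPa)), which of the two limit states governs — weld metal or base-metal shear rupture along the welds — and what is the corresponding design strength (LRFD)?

φR_n ≈ 1200 kN (weld metal governs)

t_e = 0.707 × 12 = 8.484 mm; L = 640 mm.
Weld metal: φR_n = 0.75 × 0.6 × 490 × 8.484 × 640 × 10⁻³ = 1197 kN.
Base metal (shear rupture): φR_n = 0.75 × 0.6 × 410 × 16 × 640 × 10⁻³ = 1889 kN.
Governing: weld metal.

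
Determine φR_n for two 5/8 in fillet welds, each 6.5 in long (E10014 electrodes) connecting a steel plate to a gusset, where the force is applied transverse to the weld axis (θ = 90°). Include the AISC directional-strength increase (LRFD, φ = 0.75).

φR_n ≈ 388 kips

E100XX → F_EXX = 100 ksi.
t_e = 0.707 × 0.625 = 0.4419 in; A_we = 0.4419 × 13 = 5.744 in².
Directional factor: 1.0 + 0.5 sin^1.5(90°) = 1.5.
F_nw = 0.6 × 100 × 1.5 = 90 ksi.
φR_n = 0.75 × 90 × 5.744 = 387.7 kips.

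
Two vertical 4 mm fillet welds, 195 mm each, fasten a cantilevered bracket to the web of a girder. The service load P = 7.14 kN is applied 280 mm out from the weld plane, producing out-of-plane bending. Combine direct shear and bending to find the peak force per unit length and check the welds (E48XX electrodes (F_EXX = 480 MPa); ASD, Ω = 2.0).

f_max ≈ 159 N/mm; adequate

L_w = 2 × 195 = 390 mm; section modulus (unit throat) S = 2 × L²/6 = 12680 mm².
Direct shear f_v = P/L_w = 7.14×10³/390 = 18.31 N/mm.
Moment M = P × e = 7.14×10³ × 280 = 1999200 N·mm; bending f_b = M/S = 157.7 N/mm.
f_max = √(f_v² + f_b²) = √(18.31² + 157.7²) = 158.8 N/mm.
r_n/Ω = (1/2.0) × 0.6 × 480 × (0.707 × 4) = 407.2 N/mm → adequate.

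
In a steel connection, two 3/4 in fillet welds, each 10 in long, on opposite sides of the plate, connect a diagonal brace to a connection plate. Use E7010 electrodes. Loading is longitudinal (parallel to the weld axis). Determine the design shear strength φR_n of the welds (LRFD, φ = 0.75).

φR_n ≈ 334 kips

E70XX → F_EXX = 70 ksi.
Effective throat t_e = 0.707 × 0.75 = 0.5302 in.
Total length L = 20 in; A_we = 0.5302 × 20 = 10.61 in².
F_nw = 0.6 F_EXX = 0.6 × 70 = 42 ksi.
φR_n = 0.75 × 42 × 10.61 = 334.1 kips.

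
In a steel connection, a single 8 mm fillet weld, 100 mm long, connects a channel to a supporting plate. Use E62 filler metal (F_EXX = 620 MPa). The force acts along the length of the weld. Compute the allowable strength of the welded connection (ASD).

Effective throat t_e = 0.707 × 8 = 5.656 mm.
Total length L = 100 mm; A_we = 5.656 × 100 = 565.6 mm².
F_nw = 0.6 F_EXX = 0.6 × 620 = 372 MPa.
R_n = 372 × 565.6 × 10⁻³ = 210.4 kN; R_n/Ω = 210.4/2.0 = 105.2 kN.

R_n/Ω ≈ 105 kN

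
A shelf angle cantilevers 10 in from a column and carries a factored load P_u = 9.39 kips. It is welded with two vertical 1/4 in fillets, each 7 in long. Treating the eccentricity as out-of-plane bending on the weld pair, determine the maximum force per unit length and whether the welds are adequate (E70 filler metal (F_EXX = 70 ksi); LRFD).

f_max ≈ 5.79 kip/in; NOT adequate

L_w = 2 × 7 = 14 in; section modulus (unit throat) S = 2 × L²/6 = 16.33 in².
Direct shear f_v = P/L_w = 9.39/14 = 0.6707 kip/in.
Moment M = P × e = 9.39 × 10 = 93.9 kip·in; bending f_b = M/S = 5.749 kip/in.
f_max = √(f_v² + f_b²) = √(0.6707² + 5.749²) = 5.788 kip/in.
φr_n = 0.75 × 0.6 × 70 × (0.707 × 0.25) = 5.568 kip/in → NOT adequate.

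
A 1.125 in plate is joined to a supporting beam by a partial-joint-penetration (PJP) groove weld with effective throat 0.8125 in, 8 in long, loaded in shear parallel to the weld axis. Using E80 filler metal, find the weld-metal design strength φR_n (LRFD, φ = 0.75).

E80XX → F_EXX = 80 ksi.
Effective throat (given) t_e = 0.8125 in.
A_we = 0.8125 × 8 = 6.5 in².
F_nw = 0.6 F_EXX = 48 ksi.
φR_n = 0.75 × 48 × 6.5 = 234 kips.

φR_n ≈ 234 kips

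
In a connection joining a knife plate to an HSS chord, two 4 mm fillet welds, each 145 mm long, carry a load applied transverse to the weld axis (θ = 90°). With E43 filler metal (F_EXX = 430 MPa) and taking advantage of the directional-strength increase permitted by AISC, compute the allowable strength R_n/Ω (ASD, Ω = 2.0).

R_n/Ω ≈ 159 kN

t_e = 0.707 × 4 = 2.828 mm; A_we = 2.828 × 290 = 820.1 mm².
Directional factor: 1.0 + 0.5 sin^1.5(90°) = 1.5.
F_nw = 0.6 × 430 × 1.5 = 387 MPa.
R_n/Ω = (387 × 820.1) / 2.0 × 10⁻³ = 158.7 kN.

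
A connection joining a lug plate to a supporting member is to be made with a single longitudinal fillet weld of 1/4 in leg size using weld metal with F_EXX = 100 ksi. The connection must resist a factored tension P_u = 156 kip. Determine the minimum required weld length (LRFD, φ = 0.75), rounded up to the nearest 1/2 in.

Throat t_e = 0.707 × 0.25 = 0.1767 in.
φr_n = 0.75 × 0.6 × 100 × 0.1767 = 7.954 kip/in.
L_req = P_u / φr_n = 156 / 7.954 = 19.61 in total.
Round up → use L = 20 in.

L = 20 in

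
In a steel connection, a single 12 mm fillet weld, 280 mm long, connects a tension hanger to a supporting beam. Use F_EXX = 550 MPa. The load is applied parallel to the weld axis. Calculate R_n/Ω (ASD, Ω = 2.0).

Effective throat t_e = 0.707 × 12 = 8.484 mm.
Total length L = 280 mm; A_we = 8.484 × 280 = 2376 mm².
F_nw = 0.6 F_EXX = 0.6 × 550 = 330 MPa.
R_n = 330 × 2376 × 10⁻³ = 783.9 kN; R_n/Ω = 783.9/2.0 = 392 kN.

R_n/Ω ≈ 392 kN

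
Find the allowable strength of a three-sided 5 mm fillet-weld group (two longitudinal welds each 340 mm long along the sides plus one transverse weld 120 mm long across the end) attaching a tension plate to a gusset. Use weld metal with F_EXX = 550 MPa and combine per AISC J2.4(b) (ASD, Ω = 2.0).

t_e = 0.707 × 5 = 3.535 mm.
R_nwl = 0.6 × 550 × 3.535 × 680 × 10⁻³ = 793.3 kN (longitudinal, 2 welds).
R_nwt = 0.6 × 550 × 3.535 × 120 × 10⁻³ = 140 kN (transverse, base value).
(i) R_nwl + R_nwt = 933.2 kN; (ii) 0.85 R_nwl + 1.5 R_nwt = 884.2 kN.
R_n = max = 933.2 kN [governs: (i)]; R_n/Ω = 466.6 kN.

R_n/Ω ≈ 467 kN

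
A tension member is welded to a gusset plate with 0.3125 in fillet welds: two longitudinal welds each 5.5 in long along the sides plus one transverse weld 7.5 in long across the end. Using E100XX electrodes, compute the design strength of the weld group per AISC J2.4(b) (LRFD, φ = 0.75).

φR_n ≈ 205 kips

E100XX → F_EXX = 100 ksi.
t_e = 0.707 × 0.3125 = 0.2209 in.
R_nwl = 0.6 × 100 × 0.2209 × 11 = 145.8 kips (longitudinal, 2 welds).
R_nwt = 0.6 × 100 × 0.2209 × 7.5 = 99.42 kips (transverse, base value).
(i) R_nwl + R_nwt = 245.2 kips; (ii) 0.85 R_nwl + 1.5 R_nwt = 273.1 kips.
R_n = max = 273.1 kips [governs: (ii)]; φR_n = 204.8 kips.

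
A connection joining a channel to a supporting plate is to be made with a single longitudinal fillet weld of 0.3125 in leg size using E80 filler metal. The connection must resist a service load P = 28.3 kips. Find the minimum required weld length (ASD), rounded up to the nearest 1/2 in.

L = 5.5 in

E80XX → F_EXX = 80 ksi.
Throat t_e = 0.707 × 0.3125 = 0.2209 in.
r_n/Ω = (0.6 × 80 × 0.2209) / 2.0 = 5.302 kip/in.
L_req = P / (r_n/Ω) = 28.3 / 5.302 = 5.337 in total.
Round up → use L = 5.5 in.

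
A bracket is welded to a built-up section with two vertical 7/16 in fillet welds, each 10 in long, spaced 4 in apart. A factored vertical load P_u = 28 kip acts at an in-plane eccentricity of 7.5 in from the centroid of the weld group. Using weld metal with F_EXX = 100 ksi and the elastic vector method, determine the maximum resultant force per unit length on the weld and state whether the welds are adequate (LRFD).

Total weld length L_w = 20 in. Treat welds as unit-width lines.
Polar moment about centroid: J = 2[d³/12 + d(b/2)²] = 2[10³/12 + 10×2²] = 246.7 in³.
Direct shear f_v = P/L_w = 28 / 20 = 1.4 kip/in (vertical).
Torsion M = P·e = 28 × 7.5 = 210 kip·in.
Critical point at (x, y) = (2, 5) from centroid. f_tx = M·y/J = 4.257 kip/in; f_ty = M·x/J = 1.703 kip/in.
Resultant f_max = √[f_tx² + (f_v + f_ty)²] = √[4.257² + (1.4 + 1.703)²] = 5.268 kip/in.
Capacity per unit length: φr_n = 0.75 × 0.6 × 100 × (0.707 × 0.4375) = 13.92 kip/in.
5.268 ≤ 13.92 → adequate.

f_max ≈ 5.27 kip/in; adequate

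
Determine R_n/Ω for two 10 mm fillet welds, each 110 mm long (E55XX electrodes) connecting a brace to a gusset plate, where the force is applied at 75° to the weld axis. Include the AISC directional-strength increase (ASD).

R_n/Ω ≈ 378 kN

E55XX → F_EXX = 550 MPa.
t_e = 0.707 × 10 = 7.07 mm; A_we = 7.07 × 220 = 1555 mm².
Directional factor: 1.0 + 0.5 sin^1.5(75°) = 1.475.
F_nw = 0.6 × 550 × 1.475 = 486.6 MPa.
R_n/Ω = (486.6 × 1555) / 2.0 × 10⁻³ = 378.5 kN.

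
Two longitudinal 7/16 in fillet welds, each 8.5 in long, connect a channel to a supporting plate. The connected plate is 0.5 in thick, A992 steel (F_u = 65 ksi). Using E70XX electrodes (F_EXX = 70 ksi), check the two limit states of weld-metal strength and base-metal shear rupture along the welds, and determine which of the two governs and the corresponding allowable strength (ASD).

t_e = 0.707 × 0.4375 = 0.3093 in; L = 17 in.
Weld metal: R_n/Ω = (1/2.0) × 0.6 × 70 × 0.3093 × 17 = 110.4 kip.
Base metal (shear rupture): R_n/Ω = (1/2.0) × 0.6 × 65 × 0.5 × 17 = 165.8 kip.
Governing: weld metal.

R_n/Ω ≈ 110 kip (weld metal governs)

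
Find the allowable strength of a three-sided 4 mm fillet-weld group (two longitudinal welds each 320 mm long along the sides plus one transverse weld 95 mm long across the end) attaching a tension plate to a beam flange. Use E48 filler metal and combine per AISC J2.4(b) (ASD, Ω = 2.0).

R_n/Ω ≈ 299 kN

E48XX → F_EXX = 480 MPa.
t_e = 0.707 × 4 = 2.828 mm.
R_nwl = 0.6 × 480 × 2.828 × 640 × 10⁻³ = 521.3 kN (longitudinal, 2 welds).
R_nwt = 0.6 × 480 × 2.828 × 95 × 10⁻³ = 77.37 kN (transverse, base value).
(i) R_nwl + R_nwt = 598.6 kN; (ii) 0.85 R_nwl + 1.5 R_nwt = 559.1 kN.
R_n = max = 598.6 kN [governs: (i)]; R_n/Ω = 299.3 kN.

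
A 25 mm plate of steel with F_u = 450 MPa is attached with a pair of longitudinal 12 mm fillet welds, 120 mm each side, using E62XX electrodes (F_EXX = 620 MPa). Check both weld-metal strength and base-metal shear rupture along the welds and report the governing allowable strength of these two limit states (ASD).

R_n/Ω ≈ 379 kN (weld metal governs)

t_e = 0.707 × 12 = 8.484 mm; L = 240 mm.
Weld metal: R_n/Ω = (1/2.0) × 0.6 × 620 × 8.484 × 240 × 10⁻³ = 378.7 kN.
Base metal (shear rupture): R_n/Ω = (1/2.0) × 0.6 × 450 × 25 × 240 × 10⁻³ = 810 kN.
Governing: weld metal.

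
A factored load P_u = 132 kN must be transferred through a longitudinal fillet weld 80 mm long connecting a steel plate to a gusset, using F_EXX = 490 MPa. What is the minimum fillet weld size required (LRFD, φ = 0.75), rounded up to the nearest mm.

w = 11 mm

Total weld length L = 80 mm.
Required throat t_e = P_u / (φ × 0.6 F_EXX × L) = 132 / (0.75 × 0.6 × 490 × 80 × 10⁻³) = 7.483 mm.
Required leg w = t_e / 0.707 = 10.58 mm → use 11 mm.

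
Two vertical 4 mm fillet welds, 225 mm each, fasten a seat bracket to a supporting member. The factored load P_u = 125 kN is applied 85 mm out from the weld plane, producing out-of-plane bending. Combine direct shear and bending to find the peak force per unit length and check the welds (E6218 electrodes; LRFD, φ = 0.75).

f_max ≈ 688 N/mm; adequate

E62XX → F_EXX = 620 MPa.
L_w = 2 × 225 = 450 mm; section modulus (unit throat) S = 2 × L²/6 = 16880 mm².
Direct shear f_v = P/L_w = 125×10³/450 = 277.8 N/mm.
Moment M = P × e = 125×10³ × 85 = 10625000 N·mm; bending f_b = M/S = 629.6 N/mm.
f_max = √(f_v² + f_b²) = √(277.8² + 629.6²) = 688.2 N/mm.
φr_n = 0.75 × 0.6 × 620 × (0.707 × 4) = 789 N/mm → adequate.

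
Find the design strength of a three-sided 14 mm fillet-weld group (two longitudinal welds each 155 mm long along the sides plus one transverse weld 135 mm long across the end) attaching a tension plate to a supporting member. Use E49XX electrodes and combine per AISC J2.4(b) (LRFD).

E49XX → F_EXX = 490 MPa.
t_e = 0.707 × 14 = 9.898 mm.
R_nwl = 0.6 × 490 × 9.898 × 310 × 10⁻³ = 902.1 kN (longitudinal, 2 welds).
R_nwt = 0.6 × 490 × 9.898 × 135 × 10⁻³ = 392.9 kN (transverse, base value).
(i) R_nwl + R_nwt = 1295 kN; (ii) 0.85 R_nwl + 1.5 R_nwt = 1356 kN.
R_n = max = 1356 kN [governs: (ii)]; φR_n = 1017 kN.

φR_n ≈ 1020 kN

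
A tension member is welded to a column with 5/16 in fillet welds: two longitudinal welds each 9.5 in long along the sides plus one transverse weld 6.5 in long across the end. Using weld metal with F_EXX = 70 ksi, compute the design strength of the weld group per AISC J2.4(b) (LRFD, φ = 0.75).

t_e = 0.707 × 0.3125 = 0.2209 in.
R_nwl = 0.6 × 70 × 0.2209 × 19 = 176.3 kip (longitudinal, 2 welds).
R_nwt = 0.6 × 70 × 0.2209 × 6.5 = 60.32 kip (transverse, base value).
(i) R_nwl + R_nwt = 236.6 kip; (ii) 0.85 R_nwl + 1.5 R_nwt = 240.3 kip.
R_n = max = 240.3 kip [governs: (ii)]; φR_n = 180.3 kip.

φR_n ≈ 180 kip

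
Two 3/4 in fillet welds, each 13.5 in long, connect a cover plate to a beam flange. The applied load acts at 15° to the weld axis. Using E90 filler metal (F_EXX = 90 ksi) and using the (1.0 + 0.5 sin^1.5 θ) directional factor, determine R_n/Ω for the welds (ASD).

R_n/Ω ≈ 412 kip

t_e = 0.707 × 0.75 = 0.5302 in; A_we = 0.5302 × 27 = 14.32 in².
Directional factor: 1.0 + 0.5 sin^1.5(15°) = 1.066.
F_nw = 0.6 × 90 × 1.066 = 57.56 ksi.
R_n/Ω = (57.56 × 14.32) / 2.0 = 412 kip.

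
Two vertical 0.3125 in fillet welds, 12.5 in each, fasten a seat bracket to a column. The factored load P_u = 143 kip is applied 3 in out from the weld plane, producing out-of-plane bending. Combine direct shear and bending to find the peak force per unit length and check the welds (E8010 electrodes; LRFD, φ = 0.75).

E80XX → F_EXX = 80 ksi.
L_w = 2 × 12.5 = 25 in; section modulus (unit throat) S = 2 × L²/6 = 52.08 in².
Direct shear f_v = P/L_w = 143/25 = 5.72 kip/in.
Moment M = P × e = 143 × 3 = 429 kip·in; bending f_b = M/S = 8.237 kip/in.
f_max = √(f_v² + f_b²) = √(5.72² + 8.237²) = 10.03 kip/in.
φr_n = 0.75 × 0.6 × 80 × (0.707 × 0.3125) = 7.954 kip/in → NOT adequate.

f_max ≈ 10 kip/in; NOT adequate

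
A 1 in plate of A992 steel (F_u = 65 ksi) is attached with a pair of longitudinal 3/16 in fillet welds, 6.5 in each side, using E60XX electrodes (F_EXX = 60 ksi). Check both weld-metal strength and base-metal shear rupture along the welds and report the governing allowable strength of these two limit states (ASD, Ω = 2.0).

R_n/Ω ≈ 31 kips (weld metal governs)

t_e = 0.707 × 0.1875 = 0.1326 in; L = 13 in.
Weld metal: R_n/Ω = (1/2.0) × 0.6 × 60 × 0.1326 × 13 = 31.02 kips.
Base metal (shear rupture): R_n/Ω = (1/2.0) × 0.6 × 65 × 1 × 13 = 253.5 kips.
Governing: weld metal.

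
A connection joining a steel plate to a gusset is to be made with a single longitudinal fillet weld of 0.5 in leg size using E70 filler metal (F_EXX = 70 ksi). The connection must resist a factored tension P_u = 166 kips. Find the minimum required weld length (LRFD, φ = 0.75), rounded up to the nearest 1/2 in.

L = 15 in

Throat t_e = 0.707 × 0.5 = 0.3535 in.
φr_n = 0.75 × 0.6 × 70 × 0.3535 = 11.14 kips/in.
L_req = P_u / φr_n = 166 / 11.14 = 14.91 in total.
Round up → use L = 15 in.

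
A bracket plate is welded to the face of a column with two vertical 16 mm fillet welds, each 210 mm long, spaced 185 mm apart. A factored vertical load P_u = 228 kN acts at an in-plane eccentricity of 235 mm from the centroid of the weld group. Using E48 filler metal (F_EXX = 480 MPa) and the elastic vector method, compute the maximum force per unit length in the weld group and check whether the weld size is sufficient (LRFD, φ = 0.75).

Total weld length L_w = 420 mm. Treat welds as unit-width lines.
Polar moment about centroid: J = 2[d³/12 + d(b/2)²] = 2[210³/12 + 210×92.5²] = 5137000 mm³.
Direct shear f_v = P/L_w = 228×10³ / 420 = 542.9 N/mm (vertical).
Torsion M = P·e = 228×10³ × 235 = 53580000 N·mm.
Critical point at (x, y) = (92.5, 105) from centroid. f_tx = M·y/J = 1095 N/mm; f_ty = M·x/J = 964.8 N/mm.
Resultant f_max = √[f_tx² + (f_v + f_ty)²] = √[1095² + (542.9 + 964.8)²] = 1863 N/mm.
Capacity per unit length: φr_n = 0.75 × 0.6 × 480 × (0.707 × 16) = 2443 N/mm.
1863 ≤ 2443 → adequate.

f_max ≈ 1860 N/mm; adequate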